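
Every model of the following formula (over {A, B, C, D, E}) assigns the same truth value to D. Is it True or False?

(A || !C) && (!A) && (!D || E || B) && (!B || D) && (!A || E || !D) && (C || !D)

False

Suppose D = true.
The clause (!A) is unit, so A = false.
The clause (!C) is unit, so C = false.
Now (C) is unsatisfied and unit — conflict.
So every satisfying assignment has D = False.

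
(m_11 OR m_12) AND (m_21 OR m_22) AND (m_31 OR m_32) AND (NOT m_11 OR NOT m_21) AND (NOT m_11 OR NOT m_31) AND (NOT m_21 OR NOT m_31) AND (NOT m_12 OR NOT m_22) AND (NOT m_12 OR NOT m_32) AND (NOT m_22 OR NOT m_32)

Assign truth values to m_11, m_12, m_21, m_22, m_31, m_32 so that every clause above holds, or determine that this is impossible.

UNSATISFIABLE

Case m_11 = true:
The clause (NOT m_21) is unit, so m_21 = false.
The clause (m_22) is unit, so m_22 = true.
The clause (NOT m_31) is unit, so m_31 = false.
The clause (m_32) is unit, so m_32 = true.
But (NOT m_32) is also a unit clause — contradiction.
So m_11 must be the other value — set m_11 = false.
The clause (m_12) is unit, so m_12 = true.
The clause (NOT m_22) is unit, so m_22 = false.
The clause (m_21) is unit, so m_21 = true.
The clause (NOT m_31) is unit, so m_31 = false.
The clause (m_32) is unit, so m_32 = true.
But (NOT m_32) is also a unit clause — contradiction.
Either choice for m_11 ends in contradiction.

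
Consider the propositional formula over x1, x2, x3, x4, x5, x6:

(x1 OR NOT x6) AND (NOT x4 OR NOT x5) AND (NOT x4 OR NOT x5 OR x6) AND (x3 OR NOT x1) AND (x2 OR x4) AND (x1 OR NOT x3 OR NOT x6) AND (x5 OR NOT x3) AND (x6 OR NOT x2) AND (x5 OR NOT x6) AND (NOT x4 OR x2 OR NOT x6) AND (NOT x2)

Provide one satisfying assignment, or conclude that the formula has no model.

x1: false, x2: false, x3: false, x4: true, x5: false, x6: false

Unit clause (NOT x2) forces x2 = false.
Unit clause (x4) forces x4 = true.
Unit clause (NOT x5) forces x5 = false.
Unit clause (NOT x3) forces x3 = false.
Unit clause (NOT x1) forces x1 = false.
Unit clause (NOT x6) forces x6 = false.
All clauses are satisfied.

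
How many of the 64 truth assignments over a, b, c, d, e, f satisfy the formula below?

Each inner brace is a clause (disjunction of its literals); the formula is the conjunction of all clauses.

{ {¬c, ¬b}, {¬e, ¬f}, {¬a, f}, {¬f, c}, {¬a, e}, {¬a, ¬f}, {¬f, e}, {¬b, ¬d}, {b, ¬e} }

There are 2^6 = 64 truth assignments over (a, b, c, d, e, f).
Split on d. With d = True, the clauses containing d are satisfied and ¬d drops from the rest; 2 of the 2^5 = 32 assignments to the other variables satisfy what remains.
With d = False, by the same count on the reduced clause set, 4 assignments work.
(One model: a=F, b=F, c=F, d=F, e=F, f=F.)
Total: 2 + 4 = 6.

6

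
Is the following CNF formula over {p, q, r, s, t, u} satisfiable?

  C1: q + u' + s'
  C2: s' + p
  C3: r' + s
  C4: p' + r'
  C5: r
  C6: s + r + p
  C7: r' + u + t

No

The clause (r) is unit, so r = 1.
The clause (s) is unit, so s = 1.
The clause (p) is unit, so p = 1.
Now (p') is unsatisfied and unit — conflict.
No assignment satisfies every clause.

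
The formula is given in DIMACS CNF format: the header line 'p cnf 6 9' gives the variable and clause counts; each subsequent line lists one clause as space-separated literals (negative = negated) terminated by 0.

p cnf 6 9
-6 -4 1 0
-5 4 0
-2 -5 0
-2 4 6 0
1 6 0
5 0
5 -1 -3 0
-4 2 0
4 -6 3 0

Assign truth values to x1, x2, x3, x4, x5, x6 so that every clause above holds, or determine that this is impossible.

(x5) alone gives x5 = True.
(x4) alone gives x4 = True.
(¬x2) alone gives x2 = False.
But (x2) is also a unit clause — contradiction.

UNSATISFIABLE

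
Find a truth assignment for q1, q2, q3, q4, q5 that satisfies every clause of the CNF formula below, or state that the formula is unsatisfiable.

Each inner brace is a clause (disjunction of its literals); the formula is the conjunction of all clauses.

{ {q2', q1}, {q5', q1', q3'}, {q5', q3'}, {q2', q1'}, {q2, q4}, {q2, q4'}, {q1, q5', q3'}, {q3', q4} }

Suppose q2 = 0.
Unit clause (q4) forces q4 = 1.
That conflicts with the unit clause (q4').
Backtrack on q2: now try q2 = 1.
Unit clause (q1) forces q1 = 1.
That conflicts with the unit clause (q1').
Neither q2 = 1 nor q2 = 0 works.

UNSATISFIABLE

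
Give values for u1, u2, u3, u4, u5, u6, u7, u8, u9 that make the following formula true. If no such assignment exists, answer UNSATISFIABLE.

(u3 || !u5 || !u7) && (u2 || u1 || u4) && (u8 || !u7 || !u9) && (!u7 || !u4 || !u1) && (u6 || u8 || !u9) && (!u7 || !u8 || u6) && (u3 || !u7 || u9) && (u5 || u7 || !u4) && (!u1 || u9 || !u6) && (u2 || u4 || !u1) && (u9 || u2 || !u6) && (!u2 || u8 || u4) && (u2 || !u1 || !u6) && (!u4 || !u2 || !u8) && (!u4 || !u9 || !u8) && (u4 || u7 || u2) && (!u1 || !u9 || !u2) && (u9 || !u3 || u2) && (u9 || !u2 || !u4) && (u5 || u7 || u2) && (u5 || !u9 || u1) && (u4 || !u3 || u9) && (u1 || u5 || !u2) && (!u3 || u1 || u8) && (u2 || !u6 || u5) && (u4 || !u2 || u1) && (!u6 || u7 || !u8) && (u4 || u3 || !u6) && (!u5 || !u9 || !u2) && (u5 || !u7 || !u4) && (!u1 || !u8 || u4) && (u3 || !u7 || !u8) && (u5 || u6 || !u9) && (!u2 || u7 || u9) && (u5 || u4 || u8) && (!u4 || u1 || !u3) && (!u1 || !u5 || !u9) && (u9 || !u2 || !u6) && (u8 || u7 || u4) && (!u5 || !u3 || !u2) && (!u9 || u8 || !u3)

u1: true; u2: false; u3: false; u4: true; u5: true; u6: false; u7: false; u8: true; u9: false

Branch on u3: set u3 = false.
Branch on u5: set u5 = true.
From the singleton clause (!u7), u7 = false.
Branch on u4: set u4 = true.
Branch on u2: set u2 = false.
Branch on u9: set u9 = false.
From the singleton clause (!u6), u6 = false.
All clauses hold; u1, u8 can take either value.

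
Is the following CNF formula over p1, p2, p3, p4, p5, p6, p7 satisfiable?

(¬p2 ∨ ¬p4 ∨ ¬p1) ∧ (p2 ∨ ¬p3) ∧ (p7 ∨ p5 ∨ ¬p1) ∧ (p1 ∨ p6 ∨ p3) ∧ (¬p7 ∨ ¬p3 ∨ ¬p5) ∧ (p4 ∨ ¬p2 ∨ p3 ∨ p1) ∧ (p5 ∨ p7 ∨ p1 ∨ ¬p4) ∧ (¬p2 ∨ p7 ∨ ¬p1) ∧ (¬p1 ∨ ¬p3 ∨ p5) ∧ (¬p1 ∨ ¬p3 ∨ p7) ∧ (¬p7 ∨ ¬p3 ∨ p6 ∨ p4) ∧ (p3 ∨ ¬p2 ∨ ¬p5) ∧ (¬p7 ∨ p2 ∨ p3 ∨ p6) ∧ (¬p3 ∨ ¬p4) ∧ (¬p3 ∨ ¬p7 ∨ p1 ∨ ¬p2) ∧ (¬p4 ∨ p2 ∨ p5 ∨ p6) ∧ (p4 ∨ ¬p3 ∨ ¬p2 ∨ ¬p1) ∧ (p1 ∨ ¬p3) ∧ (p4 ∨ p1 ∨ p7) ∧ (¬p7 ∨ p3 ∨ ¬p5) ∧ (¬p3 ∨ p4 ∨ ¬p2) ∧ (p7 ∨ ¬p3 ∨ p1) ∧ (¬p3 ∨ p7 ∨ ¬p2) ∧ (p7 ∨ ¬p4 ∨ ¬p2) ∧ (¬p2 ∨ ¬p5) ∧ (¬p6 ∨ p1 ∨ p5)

Case p2 = False:
(¬p3) alone gives p3 = False.
Case p1 = True:
Case p7 = False:
(p5) alone gives p5 = True.
No clause remains; p4, p6 are free.
A satisfying assignment: p1=True; p2=False; p3=False; p4=True; p5=True; p6=False; p7=False.

Yes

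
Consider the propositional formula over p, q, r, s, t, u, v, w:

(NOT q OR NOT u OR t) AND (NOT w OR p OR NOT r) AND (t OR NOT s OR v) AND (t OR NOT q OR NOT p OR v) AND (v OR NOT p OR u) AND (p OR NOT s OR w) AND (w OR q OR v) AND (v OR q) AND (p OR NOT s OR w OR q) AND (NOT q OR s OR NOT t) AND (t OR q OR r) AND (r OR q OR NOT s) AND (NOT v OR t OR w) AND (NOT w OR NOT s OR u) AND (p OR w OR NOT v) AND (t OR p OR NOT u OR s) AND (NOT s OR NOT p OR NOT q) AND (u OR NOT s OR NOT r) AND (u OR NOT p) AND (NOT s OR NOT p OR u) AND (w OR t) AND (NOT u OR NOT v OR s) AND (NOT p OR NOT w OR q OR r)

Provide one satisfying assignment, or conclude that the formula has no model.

Try v = true.
Try t = true.
Try q = true.
From the singleton clause (s), s = true.
From the singleton clause (NOT p), p = false.
From the singleton clause (w), w = true.
From the singleton clause (NOT r), r = false.
From the singleton clause (u), u = true.
Every clause now holds.

p=false, q=true, r=false, s=true, t=true, u=true, v=true, w=true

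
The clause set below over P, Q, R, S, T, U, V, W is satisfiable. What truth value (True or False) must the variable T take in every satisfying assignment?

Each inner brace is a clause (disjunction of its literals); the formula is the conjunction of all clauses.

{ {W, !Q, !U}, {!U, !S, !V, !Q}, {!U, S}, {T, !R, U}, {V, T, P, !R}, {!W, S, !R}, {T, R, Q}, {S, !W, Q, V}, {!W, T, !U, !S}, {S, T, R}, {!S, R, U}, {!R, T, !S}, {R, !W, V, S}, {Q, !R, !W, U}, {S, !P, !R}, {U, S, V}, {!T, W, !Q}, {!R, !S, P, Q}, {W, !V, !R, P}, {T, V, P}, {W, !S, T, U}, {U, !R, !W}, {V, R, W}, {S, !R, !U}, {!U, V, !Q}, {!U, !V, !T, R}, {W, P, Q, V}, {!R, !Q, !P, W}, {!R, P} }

Suppose T = false.
Case U = false:
From the singleton clause (!R), R = false.
From the singleton clause (Q), Q = true.
From the singleton clause (S), S = true.
But (!S) is also a unit clause — contradiction.
Backtrack on U: now try U = true.
From the singleton clause (S), S = true.
From the singleton clause (!W), W = false.
From the singleton clause (!Q), Q = false.
From the singleton clause (R), R = true.
But (!R) is also a unit clause — contradiction.
Both values of U lead to a conflict.
So every satisfying assignment has T = True.

True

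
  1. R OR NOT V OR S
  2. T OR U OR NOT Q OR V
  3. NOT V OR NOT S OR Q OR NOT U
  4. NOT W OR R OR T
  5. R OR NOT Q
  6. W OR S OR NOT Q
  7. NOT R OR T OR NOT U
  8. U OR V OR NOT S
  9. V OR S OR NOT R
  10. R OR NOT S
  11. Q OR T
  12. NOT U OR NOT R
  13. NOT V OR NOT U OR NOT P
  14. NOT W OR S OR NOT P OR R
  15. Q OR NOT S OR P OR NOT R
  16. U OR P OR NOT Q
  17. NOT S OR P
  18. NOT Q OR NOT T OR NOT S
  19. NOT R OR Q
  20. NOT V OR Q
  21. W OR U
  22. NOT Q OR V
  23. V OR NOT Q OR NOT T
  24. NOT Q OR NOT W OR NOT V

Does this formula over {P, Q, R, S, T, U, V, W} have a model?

Yes

Try R = false.
(NOT Q) alone gives Q = false.
(NOT S) alone gives S = false.
(NOT V) alone gives V = false.
(T) alone gives T = true.
Try W = false.
(U) alone gives U = true.
All clauses hold; P can take either value.
A satisfying assignment: P=true, Q=false, R=false, S=false, T=true, U=true, V=false, W=false.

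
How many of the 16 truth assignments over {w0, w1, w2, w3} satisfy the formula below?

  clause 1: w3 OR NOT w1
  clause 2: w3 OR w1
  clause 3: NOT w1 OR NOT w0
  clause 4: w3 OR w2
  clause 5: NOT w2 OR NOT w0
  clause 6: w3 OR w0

There are 2^4 = 16 truth assignments over (w0, w1, w2, w3).
Split on w3. With w3 = true, the clauses containing w3 are satisfied and NOT w3 drops from the rest; 5 of the 2^3 = 8 assignments to the other variables satisfy what remains.
With w3 = false, by the same count on the reduced clause set, 0 assignments work.
Total: 5 + 0 = 5.

5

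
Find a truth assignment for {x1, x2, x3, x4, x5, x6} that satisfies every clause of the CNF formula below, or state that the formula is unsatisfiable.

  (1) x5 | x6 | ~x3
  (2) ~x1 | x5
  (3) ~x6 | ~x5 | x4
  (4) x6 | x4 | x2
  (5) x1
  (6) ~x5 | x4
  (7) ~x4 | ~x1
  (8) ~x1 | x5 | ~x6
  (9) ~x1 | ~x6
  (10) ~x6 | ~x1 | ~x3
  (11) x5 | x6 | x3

(x1) alone gives x1 = 1.
(x5) alone gives x5 = 1.
(x4) alone gives x4 = 1.
But (~x4) is also a unit clause — contradiction.

UNSATISFIABLE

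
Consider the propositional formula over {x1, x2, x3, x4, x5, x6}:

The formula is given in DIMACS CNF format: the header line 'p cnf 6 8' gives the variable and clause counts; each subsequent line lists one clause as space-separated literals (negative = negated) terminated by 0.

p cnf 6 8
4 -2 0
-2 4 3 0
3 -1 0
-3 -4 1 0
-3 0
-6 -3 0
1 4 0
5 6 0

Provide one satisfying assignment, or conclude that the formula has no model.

x1 ↦ False,  x2 ↦ True,  x3 ↦ False,  x4 ↦ True,  x5 ↦ False,  x6 ↦ True

The clause (¬x3) is unit, so x3 = False.
The clause (¬x1) is unit, so x1 = False.
The clause (x4) is unit, so x4 = True.
Case x5 = False:
The clause (x6) is unit, so x6 = True.
All clauses hold; x2 can take either value.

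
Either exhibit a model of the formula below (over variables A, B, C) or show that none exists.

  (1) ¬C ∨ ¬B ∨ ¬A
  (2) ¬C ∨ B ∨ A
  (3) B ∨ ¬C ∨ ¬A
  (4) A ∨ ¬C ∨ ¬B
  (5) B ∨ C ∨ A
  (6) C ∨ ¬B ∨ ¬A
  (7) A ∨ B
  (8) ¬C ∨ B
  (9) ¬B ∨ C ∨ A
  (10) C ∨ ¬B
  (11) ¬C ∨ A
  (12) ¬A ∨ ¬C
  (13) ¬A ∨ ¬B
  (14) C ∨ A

A: True; B: False; C: False

Try A = True.
From the singleton clause (¬C), C = False.
From the singleton clause (¬B), B = False.
All clauses are satisfied.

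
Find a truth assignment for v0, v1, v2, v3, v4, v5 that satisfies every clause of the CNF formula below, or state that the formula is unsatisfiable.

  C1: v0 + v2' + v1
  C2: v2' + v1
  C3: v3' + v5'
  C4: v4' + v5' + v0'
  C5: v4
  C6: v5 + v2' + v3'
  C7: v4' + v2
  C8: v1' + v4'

UNSATISFIABLE

(v4) alone gives v4 = 1.
(v2) alone gives v2 = 1.
(v1) alone gives v1 = 1.
That conflicts with the unit clause (v1').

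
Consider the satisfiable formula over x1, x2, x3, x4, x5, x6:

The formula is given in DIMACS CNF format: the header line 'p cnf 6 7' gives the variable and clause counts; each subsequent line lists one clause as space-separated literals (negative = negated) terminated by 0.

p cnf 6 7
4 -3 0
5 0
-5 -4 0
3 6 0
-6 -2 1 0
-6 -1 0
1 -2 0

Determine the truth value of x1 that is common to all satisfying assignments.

False

Suppose x1 = True.
From the singleton clause (x5), x5 = True.
From the singleton clause (¬x4), x4 = False.
From the singleton clause (¬x3), x3 = False.
From the singleton clause (x6), x6 = True.
But (¬x6) is also a unit clause — contradiction.
So every satisfying assignment has x1 = False.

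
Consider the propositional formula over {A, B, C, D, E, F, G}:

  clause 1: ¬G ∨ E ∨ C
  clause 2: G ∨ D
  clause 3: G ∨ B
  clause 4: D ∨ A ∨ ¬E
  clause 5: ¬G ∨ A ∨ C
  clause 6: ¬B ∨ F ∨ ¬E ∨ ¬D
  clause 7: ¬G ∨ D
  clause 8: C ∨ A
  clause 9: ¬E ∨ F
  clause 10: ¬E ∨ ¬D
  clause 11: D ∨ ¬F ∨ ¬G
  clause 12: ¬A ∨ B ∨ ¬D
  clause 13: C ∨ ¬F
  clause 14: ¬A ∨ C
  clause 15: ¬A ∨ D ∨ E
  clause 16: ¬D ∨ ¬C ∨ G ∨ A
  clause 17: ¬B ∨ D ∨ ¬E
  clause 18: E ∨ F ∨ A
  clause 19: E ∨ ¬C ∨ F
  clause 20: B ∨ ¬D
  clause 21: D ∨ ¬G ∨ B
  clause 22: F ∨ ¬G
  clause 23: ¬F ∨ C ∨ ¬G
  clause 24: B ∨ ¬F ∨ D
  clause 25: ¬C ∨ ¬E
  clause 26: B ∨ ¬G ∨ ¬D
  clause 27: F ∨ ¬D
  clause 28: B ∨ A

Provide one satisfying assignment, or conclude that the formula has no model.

Branch on G: set G = True.
(D) alone gives D = True.
(¬E) alone gives E = False.
(C) alone gives C = True.
(F) alone gives F = True.
(B) alone gives B = True.
All clauses hold; A can take either value.

A=False; B=True; C=True; D=True; E=False; F=True; G=True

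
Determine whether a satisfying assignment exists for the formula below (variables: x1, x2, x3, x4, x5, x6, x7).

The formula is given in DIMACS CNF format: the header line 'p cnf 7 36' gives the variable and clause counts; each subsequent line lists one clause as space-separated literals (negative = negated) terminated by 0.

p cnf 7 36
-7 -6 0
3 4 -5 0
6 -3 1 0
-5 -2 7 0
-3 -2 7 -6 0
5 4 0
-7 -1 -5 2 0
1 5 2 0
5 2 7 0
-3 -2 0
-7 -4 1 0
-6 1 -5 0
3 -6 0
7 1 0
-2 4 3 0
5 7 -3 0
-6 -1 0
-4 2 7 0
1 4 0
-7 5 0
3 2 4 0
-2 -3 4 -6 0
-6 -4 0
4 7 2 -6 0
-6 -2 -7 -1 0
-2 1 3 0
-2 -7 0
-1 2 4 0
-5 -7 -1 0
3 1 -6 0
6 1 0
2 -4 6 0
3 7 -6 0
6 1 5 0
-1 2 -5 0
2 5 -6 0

Yes, satisfiable

Case x7 = False:
(x1) alone gives x1 = True.
(¬x6) alone gives x6 = False.
Case x5 = False:
(x4) alone gives x4 = True.
(x2) alone gives x2 = True.
(¬x3) alone gives x3 = False.
All clauses are satisfied.
A satisfying assignment: x1: True,  x2: True,  x3: False,  x4: True,  x5: False,  x6: False,  x7: False.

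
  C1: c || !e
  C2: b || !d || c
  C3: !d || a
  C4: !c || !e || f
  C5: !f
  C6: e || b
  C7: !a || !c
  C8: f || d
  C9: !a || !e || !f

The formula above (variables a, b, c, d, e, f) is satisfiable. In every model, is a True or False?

True

Suppose a = false.
Unit clause (!d) forces d = false.
Unit clause (!f) forces f = false.
But (f) is also a unit clause — contradiction.
So every satisfying assignment has a = True.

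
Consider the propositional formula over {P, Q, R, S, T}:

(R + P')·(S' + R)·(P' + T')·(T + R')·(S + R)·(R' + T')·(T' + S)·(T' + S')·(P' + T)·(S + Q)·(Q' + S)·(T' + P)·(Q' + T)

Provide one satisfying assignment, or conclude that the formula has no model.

UNSATISFIABLE

Branch on R: set R = 1.
Unit clause (T) forces T = 1.
That conflicts with the unit clause (T').
Backtrack on R: now try R = 0.
Unit clause (P') forces P = 0.
Unit clause (S') forces S = 0.
That conflicts with the unit clause (S).
Neither R = 1 nor R = 0 works.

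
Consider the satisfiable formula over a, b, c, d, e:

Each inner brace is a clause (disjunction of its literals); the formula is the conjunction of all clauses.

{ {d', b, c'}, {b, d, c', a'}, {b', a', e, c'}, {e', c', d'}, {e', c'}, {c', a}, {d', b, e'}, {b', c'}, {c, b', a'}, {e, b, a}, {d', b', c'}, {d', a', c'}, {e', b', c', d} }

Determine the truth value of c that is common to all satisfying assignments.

Suppose c = 1.
From the singleton clause (e'), e = 0.
From the singleton clause (a), a = 1.
From the singleton clause (b'), b = 0.
From the singleton clause (d'), d = 0.
Now (d) is unsatisfied and unit — conflict.
So every satisfying assignment has c = False.

False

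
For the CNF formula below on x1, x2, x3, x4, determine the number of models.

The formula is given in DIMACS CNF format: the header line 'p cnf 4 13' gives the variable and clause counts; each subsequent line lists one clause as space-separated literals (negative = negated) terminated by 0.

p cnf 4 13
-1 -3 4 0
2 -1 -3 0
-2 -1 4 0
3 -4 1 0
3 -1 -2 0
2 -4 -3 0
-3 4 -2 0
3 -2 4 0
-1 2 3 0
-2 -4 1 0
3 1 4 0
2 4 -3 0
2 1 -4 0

1

There are 2^4 = 16 truth assignments over (x1, x2, x3, x4).
Split on x3. With x3 = True, the clauses containing x3 are satisfied and ¬x3 drops from the rest; 1 of the 2^3 = 8 assignments to the other variables satisfy what remains.
With x3 = False, by the same count on the reduced clause set, 0 assignments work.
Total: 1 + 0 = 1.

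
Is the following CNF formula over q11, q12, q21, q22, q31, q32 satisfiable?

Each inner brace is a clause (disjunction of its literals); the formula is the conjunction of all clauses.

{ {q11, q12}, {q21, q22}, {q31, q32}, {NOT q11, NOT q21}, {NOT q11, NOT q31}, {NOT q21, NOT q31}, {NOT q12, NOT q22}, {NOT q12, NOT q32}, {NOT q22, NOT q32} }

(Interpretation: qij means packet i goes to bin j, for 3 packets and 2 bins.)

Case q11 = true:
The clause (NOT q21) is unit, so q21 = false.
The clause (q22) is unit, so q22 = true.
The clause (NOT q31) is unit, so q31 = false.
The clause (q32) is unit, so q32 = true.
Now (NOT q32) is unsatisfied and unit — conflict.
So q11 must be the other value — set q11 = false.
The clause (q12) is unit, so q12 = true.
The clause (NOT q22) is unit, so q22 = false.
The clause (q21) is unit, so q21 = true.
The clause (NOT q31) is unit, so q31 = false.
The clause (q32) is unit, so q32 = true.
Now (NOT q32) is unsatisfied and unit — conflict.
Either choice for q11 ends in contradiction.
No assignment satisfies every clause.

Unsatisfiable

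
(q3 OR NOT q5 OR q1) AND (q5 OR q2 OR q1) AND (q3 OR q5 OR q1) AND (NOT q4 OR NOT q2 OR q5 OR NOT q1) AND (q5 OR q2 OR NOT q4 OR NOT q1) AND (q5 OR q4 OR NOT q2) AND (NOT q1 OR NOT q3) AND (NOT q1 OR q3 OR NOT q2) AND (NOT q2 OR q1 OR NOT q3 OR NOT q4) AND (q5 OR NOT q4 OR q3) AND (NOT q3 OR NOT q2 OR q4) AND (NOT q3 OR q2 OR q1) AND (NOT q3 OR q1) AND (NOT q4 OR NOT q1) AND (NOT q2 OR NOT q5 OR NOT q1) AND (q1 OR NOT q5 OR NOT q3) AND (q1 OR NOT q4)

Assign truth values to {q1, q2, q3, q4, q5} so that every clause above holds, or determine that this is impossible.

Try q1 = true.
(NOT q3) alone gives q3 = false.
(NOT q2) alone gives q2 = false.
(NOT q4) alone gives q4 = false.
All clauses hold; q5 can take either value.

q1: true; q2: false; q3: false; q4: false; q5: false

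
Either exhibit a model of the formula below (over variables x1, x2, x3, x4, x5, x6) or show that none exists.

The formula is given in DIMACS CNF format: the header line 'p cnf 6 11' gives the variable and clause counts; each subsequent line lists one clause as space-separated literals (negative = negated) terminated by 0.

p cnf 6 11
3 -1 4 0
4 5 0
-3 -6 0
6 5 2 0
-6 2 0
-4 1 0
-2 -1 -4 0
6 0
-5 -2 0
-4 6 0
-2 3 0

Unit clause (x6) forces x6 = True.
Unit clause (¬x3) forces x3 = False.
Unit clause (x2) forces x2 = True.
That conflicts with the unit clause (¬x2).

UNSATISFIABLE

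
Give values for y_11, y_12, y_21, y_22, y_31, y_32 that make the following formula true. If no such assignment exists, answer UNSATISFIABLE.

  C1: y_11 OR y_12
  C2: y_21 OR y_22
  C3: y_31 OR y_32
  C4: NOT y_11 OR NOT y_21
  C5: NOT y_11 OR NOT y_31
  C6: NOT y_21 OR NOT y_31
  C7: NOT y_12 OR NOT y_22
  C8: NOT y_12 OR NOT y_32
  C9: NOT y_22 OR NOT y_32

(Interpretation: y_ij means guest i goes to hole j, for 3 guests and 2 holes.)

Try y_11 = true.
(NOT y_21) alone gives y_21 = false.
(y_22) alone gives y_22 = true.
(NOT y_31) alone gives y_31 = false.
(y_32) alone gives y_32 = true.
Now (NOT y_32) is unsatisfied and unit — conflict.
That branch fails; take y_11 = false instead.
(y_12) alone gives y_12 = true.
(NOT y_22) alone gives y_22 = false.
(y_21) alone gives y_21 = true.
(NOT y_31) alone gives y_31 = false.
(y_32) alone gives y_32 = true.
Now (NOT y_32) is unsatisfied and unit — conflict.
Neither y_11 = true nor y_11 = false works.

UNSATISFIABLE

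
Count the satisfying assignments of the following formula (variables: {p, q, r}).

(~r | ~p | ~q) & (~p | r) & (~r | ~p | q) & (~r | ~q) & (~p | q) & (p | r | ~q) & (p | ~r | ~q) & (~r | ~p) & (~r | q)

There are 2^3 = 8 truth assignments over (p, q, r).
Check each against the 9 clauses (columns in the order p, q, r):
  F F F  ✓ satisfies all
  F F T  ✗ fails (~r | q)
  F T F  ✗ fails (p | r | ~q)
  F T T  ✗ fails (~r | ~q)
  T F F  ✗ fails (~p | r)
  T F T  ✗ fails (~r | ~p | q)
  T T F  ✗ fails (~p | r)
  T T T  ✗ fails (~r | ~p | ~q)
1 of the 8 rows is a model.

1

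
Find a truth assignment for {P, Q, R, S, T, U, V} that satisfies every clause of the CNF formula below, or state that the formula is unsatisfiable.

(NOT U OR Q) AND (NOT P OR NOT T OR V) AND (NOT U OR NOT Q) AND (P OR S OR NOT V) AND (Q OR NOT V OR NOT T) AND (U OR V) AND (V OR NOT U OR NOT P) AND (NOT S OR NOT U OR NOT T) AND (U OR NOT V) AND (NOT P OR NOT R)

UNSATISFIABLE

Case U = false:
(V) alone gives V = true.
That conflicts with the unit clause (NOT V).
So U must be the other value — set U = true.
(Q) alone gives Q = true.
That conflicts with the unit clause (NOT Q).
Either choice for U ends in contradiction.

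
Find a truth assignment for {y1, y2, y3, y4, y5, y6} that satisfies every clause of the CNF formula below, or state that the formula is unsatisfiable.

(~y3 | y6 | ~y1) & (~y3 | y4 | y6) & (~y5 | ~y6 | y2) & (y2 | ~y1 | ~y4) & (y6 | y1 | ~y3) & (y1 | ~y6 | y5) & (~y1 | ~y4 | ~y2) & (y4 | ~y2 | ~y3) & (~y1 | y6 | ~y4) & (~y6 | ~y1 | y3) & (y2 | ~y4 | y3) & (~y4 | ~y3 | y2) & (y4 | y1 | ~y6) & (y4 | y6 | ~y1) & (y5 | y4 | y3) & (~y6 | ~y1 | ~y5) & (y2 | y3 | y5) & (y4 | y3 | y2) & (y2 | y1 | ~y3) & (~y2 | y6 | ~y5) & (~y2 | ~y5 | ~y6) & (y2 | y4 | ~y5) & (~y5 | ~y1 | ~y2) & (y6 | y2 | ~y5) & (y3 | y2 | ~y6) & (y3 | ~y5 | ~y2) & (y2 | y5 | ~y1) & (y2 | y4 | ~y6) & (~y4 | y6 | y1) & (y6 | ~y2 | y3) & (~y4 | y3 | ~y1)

Suppose y3 = 0.
Suppose y6 = 0.
The clause (~y2) is unit, so y2 = 0.
The clause (~y4) is unit, so y4 = 0.
Now (y4) is unsatisfied and unit — conflict.
Backtrack on y6: now try y6 = 1.
The clause (~y1) is unit, so y1 = 0.
The clause (y5) is unit, so y5 = 1.
The clause (y2) is unit, so y2 = 1.
Now (~y2) is unsatisfied and unit — conflict.
Neither y6 = 1 nor y6 = 0 works.
Backtrack on y3: now try y3 = 1.
Suppose y6 = 1.
Suppose y5 = 0.
The clause (y1) is unit, so y1 = 1.
The clause (y2) is unit, so y2 = 1.
The clause (~y4) is unit, so y4 = 0.
Now (y4) is unsatisfied and unit — conflict.
Backtrack on y5: now try y5 = 1.
The clause (y2) is unit, so y2 = 1.
Now (~y2) is unsatisfied and unit — conflict.
Neither y5 = 1 nor y5 = 0 works.
Backtrack on y6: now try y6 = 0.
The clause (~y1) is unit, so y1 = 0.
Now (y1) is unsatisfied and unit — conflict.
Neither y6 = 1 nor y6 = 0 works.
Neither y3 = 1 nor y3 = 0 works.

UNSATISFIABLE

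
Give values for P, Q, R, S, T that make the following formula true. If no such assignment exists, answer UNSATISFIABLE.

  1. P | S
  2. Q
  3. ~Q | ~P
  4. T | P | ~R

Unit clause (Q) forces Q = 1.
Unit clause (~P) forces P = 0.
Unit clause (S) forces S = 1.
Case T = 1:
All clauses hold; R can take either value.

P=0; Q=1; R=0; S=1; T=1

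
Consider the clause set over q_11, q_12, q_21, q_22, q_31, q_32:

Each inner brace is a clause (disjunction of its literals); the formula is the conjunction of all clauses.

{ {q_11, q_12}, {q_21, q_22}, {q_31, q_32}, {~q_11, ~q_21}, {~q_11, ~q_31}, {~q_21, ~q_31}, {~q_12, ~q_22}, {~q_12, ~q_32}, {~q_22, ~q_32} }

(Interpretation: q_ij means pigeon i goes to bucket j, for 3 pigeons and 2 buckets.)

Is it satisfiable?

No

Case q_11 = 1:
(~q_21) alone gives q_21 = 0.
(q_22) alone gives q_22 = 1.
(~q_31) alone gives q_31 = 0.
(q_32) alone gives q_32 = 1.
That conflicts with the unit clause (~q_32).
So q_11 must be the other value — set q_11 = 0.
(q_12) alone gives q_12 = 1.
(~q_22) alone gives q_22 = 0.
(q_21) alone gives q_21 = 1.
(~q_31) alone gives q_31 = 0.
(q_32) alone gives q_32 = 1.
That conflicts with the unit clause (~q_32).
Either choice for q_11 ends in contradiction.
No assignment satisfies every clause.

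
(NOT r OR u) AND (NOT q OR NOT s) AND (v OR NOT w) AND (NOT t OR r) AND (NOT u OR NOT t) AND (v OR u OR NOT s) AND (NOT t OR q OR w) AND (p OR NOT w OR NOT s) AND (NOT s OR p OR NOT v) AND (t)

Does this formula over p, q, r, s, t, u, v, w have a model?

Unit clause (t) forces t = true.
Unit clause (r) forces r = true.
Unit clause (u) forces u = true.
That conflicts with the unit clause (NOT u).
No assignment satisfies every clause.

No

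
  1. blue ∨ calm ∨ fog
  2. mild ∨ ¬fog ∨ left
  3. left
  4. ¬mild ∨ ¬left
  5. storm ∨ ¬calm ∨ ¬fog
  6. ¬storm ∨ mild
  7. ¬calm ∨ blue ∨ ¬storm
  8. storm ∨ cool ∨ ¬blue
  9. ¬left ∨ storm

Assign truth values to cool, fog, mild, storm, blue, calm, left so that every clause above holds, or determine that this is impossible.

UNSATISFIABLE

From the singleton clause (left), left = True.
From the singleton clause (¬mild), mild = False.
From the singleton clause (¬storm), storm = False.
Now (storm) is unsatisfied and unit — conflict.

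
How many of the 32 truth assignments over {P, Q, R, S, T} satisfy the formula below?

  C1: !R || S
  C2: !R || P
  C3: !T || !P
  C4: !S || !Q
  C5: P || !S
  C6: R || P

There are 2^5 = 32 truth assignments over (P, Q, R, S, T).
Split on R. With R = true, the clauses containing R are satisfied and !R drops from the rest; 1 of the 2^4 = 16 assignments to the other variables satisfy what remains.
With R = false, by the same count on the reduced clause set, 3 assignments work.
Total: 1 + 3 = 4.

4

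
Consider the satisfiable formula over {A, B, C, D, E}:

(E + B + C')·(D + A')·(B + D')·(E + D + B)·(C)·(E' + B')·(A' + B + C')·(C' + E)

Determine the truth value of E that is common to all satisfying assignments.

Suppose E = 0.
The clause (C) is unit, so C = 1.
That conflicts with the unit clause (C').
So every satisfying assignment has E = True.

True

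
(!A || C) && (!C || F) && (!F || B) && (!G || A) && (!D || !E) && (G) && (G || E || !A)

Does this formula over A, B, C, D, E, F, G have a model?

Yes

The clause (G) is unit, so G = true.
The clause (A) is unit, so A = true.
The clause (C) is unit, so C = true.
The clause (F) is unit, so F = true.
The clause (B) is unit, so B = true.
Branch on D: set D = false.
No clause remains; E is free.
A satisfying assignment: A=true, B=true, C=true, D=false, E=false, F=true, G=true.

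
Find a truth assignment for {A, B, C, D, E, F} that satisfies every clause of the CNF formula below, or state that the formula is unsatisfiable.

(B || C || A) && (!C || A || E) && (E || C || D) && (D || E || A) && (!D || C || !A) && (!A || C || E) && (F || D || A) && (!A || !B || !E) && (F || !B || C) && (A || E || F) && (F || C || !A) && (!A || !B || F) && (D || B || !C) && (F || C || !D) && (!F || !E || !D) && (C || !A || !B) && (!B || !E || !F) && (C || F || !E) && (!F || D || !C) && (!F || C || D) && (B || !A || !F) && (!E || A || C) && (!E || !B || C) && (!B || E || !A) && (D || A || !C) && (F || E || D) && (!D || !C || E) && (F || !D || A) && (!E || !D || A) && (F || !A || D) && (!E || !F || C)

A=false; B=true; C=false; D=true; E=false; F=true

Try B = true.
Try A = false.
Try C = false.
The clause (F) is unit, so F = true.
The clause (!E) is unit, so E = false.
The clause (D) is unit, so D = true.
This assignment satisfies each clause.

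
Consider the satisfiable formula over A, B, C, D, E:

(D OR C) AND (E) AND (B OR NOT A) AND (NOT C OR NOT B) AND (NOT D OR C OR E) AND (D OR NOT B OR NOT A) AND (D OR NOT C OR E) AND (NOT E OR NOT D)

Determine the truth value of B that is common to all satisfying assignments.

Suppose B = true.
The clause (E) is unit, so E = true.
The clause (NOT C) is unit, so C = false.
The clause (D) is unit, so D = true.
Now (NOT D) is unsatisfied and unit — conflict.
So every satisfying assignment has B = False.

False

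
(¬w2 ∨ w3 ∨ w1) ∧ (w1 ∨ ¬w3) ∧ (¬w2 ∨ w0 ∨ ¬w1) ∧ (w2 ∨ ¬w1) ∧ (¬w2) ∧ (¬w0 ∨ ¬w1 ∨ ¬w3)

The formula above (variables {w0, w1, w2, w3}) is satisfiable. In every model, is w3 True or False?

False

Suppose w3 = True.
(w1) alone gives w1 = True.
(w2) alone gives w2 = True.
That conflicts with the unit clause (¬w2).
So every satisfying assignment has w3 = False.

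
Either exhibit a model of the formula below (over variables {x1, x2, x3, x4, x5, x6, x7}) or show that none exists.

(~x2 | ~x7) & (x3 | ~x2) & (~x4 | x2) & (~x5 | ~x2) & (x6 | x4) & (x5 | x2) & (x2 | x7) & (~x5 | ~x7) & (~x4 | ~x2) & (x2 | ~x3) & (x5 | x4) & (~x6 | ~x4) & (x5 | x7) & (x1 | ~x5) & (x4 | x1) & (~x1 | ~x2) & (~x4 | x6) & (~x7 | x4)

Try x2 = 0.
(~x4) alone gives x4 = 0.
(x6) alone gives x6 = 1.
(x5) alone gives x5 = 1.
(x7) alone gives x7 = 1.
Now (~x7) is unsatisfied and unit — conflict.
Undo x2 and try x2 = 1.
(~x7) alone gives x7 = 0.
(x3) alone gives x3 = 1.
(~x5) alone gives x5 = 0.
Now (x5) is unsatisfied and unit — conflict.
Either choice for x2 ends in contradiction.

UNSATISFIABLE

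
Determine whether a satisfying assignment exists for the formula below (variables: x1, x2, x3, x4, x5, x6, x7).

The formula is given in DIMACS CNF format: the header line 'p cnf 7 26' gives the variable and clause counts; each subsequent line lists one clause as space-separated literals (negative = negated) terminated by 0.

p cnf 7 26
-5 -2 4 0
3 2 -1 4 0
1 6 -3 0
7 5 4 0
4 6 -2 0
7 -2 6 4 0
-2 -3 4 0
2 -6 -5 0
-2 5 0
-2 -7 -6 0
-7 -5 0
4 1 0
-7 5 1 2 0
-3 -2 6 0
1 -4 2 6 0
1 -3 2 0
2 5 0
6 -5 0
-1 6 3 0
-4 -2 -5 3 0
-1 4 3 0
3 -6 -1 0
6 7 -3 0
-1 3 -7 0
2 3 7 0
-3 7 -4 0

Case x2 = False:
From the singleton clause (x5), x5 = True.
From the singleton clause (¬x6), x6 = False.
Now (x6) is unsatisfied and unit — conflict.
Backtrack on x2: now try x2 = True.
From the singleton clause (x5), x5 = True.
From the singleton clause (x4), x4 = True.
From the singleton clause (¬x7), x7 = False.
From the singleton clause (x6), x6 = True.
From the singleton clause (x3), x3 = True.
Now (¬x3) is unsatisfied and unit — conflict.
Either choice for x2 ends in contradiction.
No assignment satisfies every clause.

Unsatisfiable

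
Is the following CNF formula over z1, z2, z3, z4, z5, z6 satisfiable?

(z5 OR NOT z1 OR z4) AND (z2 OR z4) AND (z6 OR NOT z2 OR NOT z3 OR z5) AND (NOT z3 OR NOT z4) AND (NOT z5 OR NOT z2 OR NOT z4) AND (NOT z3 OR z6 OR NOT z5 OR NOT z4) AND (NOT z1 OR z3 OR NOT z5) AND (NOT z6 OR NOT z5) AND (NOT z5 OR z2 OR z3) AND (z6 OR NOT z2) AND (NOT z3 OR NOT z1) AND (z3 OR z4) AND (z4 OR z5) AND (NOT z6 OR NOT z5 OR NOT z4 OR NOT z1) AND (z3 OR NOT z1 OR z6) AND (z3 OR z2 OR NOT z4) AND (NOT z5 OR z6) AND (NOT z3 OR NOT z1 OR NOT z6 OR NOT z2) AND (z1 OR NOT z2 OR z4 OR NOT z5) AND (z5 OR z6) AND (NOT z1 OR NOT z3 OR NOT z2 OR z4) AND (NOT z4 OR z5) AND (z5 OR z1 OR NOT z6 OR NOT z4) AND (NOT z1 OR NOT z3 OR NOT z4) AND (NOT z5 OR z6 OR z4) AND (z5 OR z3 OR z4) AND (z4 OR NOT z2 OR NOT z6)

Unsatisfiable

Suppose z2 = true.
The clause (z6) is unit, so z6 = true.
The clause (NOT z5) is unit, so z5 = false.
The clause (z4) is unit, so z4 = true.
That conflicts with the unit clause (NOT z4).
Backtrack on z2: now try z2 = false.
The clause (z4) is unit, so z4 = true.
The clause (NOT z3) is unit, so z3 = false.
That conflicts with the unit clause (z3).
Both values of z2 lead to a conflict.
No assignment satisfies every clause.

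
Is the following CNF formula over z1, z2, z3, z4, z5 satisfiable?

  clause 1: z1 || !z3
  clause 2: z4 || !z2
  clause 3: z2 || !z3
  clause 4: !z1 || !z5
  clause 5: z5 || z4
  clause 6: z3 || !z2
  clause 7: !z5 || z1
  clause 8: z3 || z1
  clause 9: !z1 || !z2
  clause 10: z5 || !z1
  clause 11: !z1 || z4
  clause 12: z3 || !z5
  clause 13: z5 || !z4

Case z1 = true:
From the singleton clause (!z5), z5 = false.
But (z5) is also a unit clause — contradiction.
That branch fails; take z1 = false instead.
From the singleton clause (!z3), z3 = false.
But (z3) is also a unit clause — contradiction.
Either choice for z1 ends in contradiction.
No assignment satisfies every clause.

Unsatisfiable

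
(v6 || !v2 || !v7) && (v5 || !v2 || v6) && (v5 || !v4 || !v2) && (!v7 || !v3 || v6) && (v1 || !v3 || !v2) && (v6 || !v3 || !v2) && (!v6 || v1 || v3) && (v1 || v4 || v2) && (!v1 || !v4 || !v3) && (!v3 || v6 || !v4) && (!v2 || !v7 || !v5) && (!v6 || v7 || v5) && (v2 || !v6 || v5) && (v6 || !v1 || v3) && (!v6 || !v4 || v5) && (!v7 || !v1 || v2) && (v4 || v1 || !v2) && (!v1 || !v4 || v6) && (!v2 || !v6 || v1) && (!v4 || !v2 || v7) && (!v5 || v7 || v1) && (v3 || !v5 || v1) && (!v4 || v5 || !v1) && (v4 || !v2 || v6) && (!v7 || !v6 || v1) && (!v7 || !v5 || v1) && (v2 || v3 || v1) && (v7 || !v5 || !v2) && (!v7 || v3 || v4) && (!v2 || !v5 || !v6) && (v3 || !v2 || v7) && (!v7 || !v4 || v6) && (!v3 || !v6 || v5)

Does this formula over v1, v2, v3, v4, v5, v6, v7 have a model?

Yes, satisfiable

Branch on v6: set v6 = false.
Branch on v2: set v2 = false.
Branch on v7: set v7 = false.
Branch on v1: set v1 = true.
From the singleton clause (v3), v3 = true.
From the singleton clause (!v4), v4 = false.
No clause remains; v5 is free.
A satisfying assignment: v1=true,  v2=false,  v3=true,  v4=false,  v5=true,  v6=false,  v7=false.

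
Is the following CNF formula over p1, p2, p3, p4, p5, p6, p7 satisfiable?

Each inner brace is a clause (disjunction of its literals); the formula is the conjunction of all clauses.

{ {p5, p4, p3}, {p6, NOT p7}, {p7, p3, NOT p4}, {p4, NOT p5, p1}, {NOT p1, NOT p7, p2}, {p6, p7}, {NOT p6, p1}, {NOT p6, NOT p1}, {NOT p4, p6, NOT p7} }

Case p6 = true:
From the singleton clause (p1), p1 = true.
That conflicts with the unit clause (NOT p1).
Undo p6 and try p6 = false.
From the singleton clause (NOT p7), p7 = false.
That conflicts with the unit clause (p7).
Both values of p6 lead to a conflict.
No assignment satisfies every clause.

Unsatisfiable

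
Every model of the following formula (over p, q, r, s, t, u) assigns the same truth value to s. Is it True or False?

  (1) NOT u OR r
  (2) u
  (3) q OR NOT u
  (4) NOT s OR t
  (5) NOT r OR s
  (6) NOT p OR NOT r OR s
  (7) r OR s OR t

True

Suppose s = false.
Unit clause (u) forces u = true.
Unit clause (r) forces r = true.
But (NOT r) is also a unit clause — contradiction.
So every satisfying assignment has s = True.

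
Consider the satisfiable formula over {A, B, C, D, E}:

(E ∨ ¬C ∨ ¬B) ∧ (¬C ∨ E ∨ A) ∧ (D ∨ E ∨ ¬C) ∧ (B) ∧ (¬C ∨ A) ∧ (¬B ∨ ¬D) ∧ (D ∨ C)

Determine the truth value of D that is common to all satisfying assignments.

False

Suppose D = True.
The clause (B) is unit, so B = True.
That conflicts with the unit clause (¬B).
So every satisfying assignment has D = False.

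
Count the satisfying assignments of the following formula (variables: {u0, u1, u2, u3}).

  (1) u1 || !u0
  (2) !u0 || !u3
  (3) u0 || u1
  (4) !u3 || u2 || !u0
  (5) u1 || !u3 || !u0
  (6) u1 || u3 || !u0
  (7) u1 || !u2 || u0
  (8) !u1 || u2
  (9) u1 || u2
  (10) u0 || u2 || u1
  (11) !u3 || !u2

2

There are 2^4 = 16 truth assignments over (u0, u1, u2, u3).
Check each against the 11 clauses (columns in the order u0, u1, u2, u3):
  F F F F  ✗ fails (u0 || u1)
  F F F T  ✗ fails (u0 || u1)
  F F T F  ✗ fails (u0 || u1)
  F F T T  ✗ fails (u0 || u1)
  F T F F  ✗ fails (!u1 || u2)
  F T F T  ✗ fails (!u1 || u2)
  F T T F  ✓ satisfies all
  F T T T  ✗ fails (!u3 || !u2)
  T F F F  ✗ fails (u1 || !u0)
  T F F T  ✗ fails (u1 || !u0)
  T F T F  ✗ fails (u1 || !u0)
  T F T T  ✗ fails (u1 || !u0)
  T T F F  ✗ fails (!u1 || u2)
  T T F T  ✗ fails (!u0 || !u3)
  T T T F  ✓ satisfies all
  T T T T  ✗ fails (!u0 || !u3)
2 of the 16 rows are models.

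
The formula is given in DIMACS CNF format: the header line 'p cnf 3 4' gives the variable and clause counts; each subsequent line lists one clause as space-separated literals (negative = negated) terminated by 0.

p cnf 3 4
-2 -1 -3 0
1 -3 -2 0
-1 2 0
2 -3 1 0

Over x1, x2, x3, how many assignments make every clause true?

There are 2^3 = 8 truth assignments over (x1, x2, x3).
Check each against the 4 clauses (columns in the order x1, x2, x3):
  F F F  ✓ satisfies all
  F F T  ✗ fails (x2 ∨ ¬x3 ∨ x1)
  F T F  ✓ satisfies all
  F T T  ✗ fails (x1 ∨ ¬x3 ∨ ¬x2)
  T F F  ✗ fails (¬x1 ∨ x2)
  T F T  ✗ fails (¬x1 ∨ x2)
  T T F  ✓ satisfies all
  T T T  ✗ fails (¬x2 ∨ ¬x1 ∨ ¬x3)
3 of the 8 rows are models.

3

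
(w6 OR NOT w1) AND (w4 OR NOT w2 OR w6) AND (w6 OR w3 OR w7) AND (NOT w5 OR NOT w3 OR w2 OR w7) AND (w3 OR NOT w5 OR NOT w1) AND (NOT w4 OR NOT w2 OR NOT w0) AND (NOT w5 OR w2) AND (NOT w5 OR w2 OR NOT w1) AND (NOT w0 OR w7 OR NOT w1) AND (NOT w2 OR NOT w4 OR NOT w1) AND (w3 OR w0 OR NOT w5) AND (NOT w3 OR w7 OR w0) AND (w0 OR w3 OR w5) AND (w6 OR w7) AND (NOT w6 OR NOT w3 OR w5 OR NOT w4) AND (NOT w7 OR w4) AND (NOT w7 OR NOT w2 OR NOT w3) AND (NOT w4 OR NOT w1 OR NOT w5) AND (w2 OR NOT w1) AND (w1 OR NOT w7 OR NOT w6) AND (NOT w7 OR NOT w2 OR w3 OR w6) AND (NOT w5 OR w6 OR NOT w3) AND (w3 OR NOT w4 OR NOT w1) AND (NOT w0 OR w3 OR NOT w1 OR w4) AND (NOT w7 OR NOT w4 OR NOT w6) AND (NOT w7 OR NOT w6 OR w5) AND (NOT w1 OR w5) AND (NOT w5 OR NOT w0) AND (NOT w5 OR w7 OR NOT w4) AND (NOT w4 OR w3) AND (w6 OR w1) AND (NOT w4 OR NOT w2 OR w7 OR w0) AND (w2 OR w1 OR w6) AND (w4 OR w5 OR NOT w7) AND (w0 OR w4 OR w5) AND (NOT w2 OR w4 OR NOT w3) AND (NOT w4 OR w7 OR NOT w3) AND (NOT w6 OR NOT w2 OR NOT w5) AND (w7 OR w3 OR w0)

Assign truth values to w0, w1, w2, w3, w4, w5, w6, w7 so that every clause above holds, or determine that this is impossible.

Try w6 = true.
Try w5 = false.
(NOT w7) alone gives w7 = false.
(NOT w1) alone gives w1 = false.
Try w3 = false.
(w0) alone gives w0 = true.
(NOT w4) alone gives w4 = false.
Every clause is now satisfied; w2 is unconstrained.

w0: true; w1: false; w2: true; w3: false; w4: false; w5: false; w6: true; w7: false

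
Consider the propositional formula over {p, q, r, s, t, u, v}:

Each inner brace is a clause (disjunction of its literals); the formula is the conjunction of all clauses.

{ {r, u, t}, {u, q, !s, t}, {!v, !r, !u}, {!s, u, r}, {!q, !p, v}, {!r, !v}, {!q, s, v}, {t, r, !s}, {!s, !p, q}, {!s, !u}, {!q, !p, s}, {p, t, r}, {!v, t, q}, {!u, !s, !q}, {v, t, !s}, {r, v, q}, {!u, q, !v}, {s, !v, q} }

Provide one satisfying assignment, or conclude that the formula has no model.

Try r = true.
From the singleton clause (!v), v = false.
Try q = false.
Try s = false.
All clauses hold; p, t, u can take either value.

p ↦ false, q ↦ false, r ↦ true, s ↦ false, t ↦ false, u ↦ false, v ↦ false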